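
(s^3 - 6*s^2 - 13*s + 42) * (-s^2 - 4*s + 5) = -s^5 + 2*s^4 + 42*s^3 - 20*s^2 - 233*s + 210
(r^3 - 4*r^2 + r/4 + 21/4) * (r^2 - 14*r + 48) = r^5 - 18*r^4 + 417*r^3/4 - 761*r^2/4 - 123*r/2 + 252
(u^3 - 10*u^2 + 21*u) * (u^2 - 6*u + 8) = u^5 - 16*u^4 + 89*u^3 - 206*u^2 + 168*u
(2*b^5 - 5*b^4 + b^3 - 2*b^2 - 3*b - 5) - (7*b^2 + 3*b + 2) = 2*b^5 - 5*b^4 + b^3 - 9*b^2 - 6*b - 7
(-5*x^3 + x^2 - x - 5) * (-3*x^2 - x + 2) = 15*x^5 + 2*x^4 - 8*x^3 + 18*x^2 + 3*x - 10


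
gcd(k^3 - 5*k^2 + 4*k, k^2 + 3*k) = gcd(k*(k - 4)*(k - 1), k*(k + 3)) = k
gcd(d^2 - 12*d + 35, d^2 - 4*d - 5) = d - 5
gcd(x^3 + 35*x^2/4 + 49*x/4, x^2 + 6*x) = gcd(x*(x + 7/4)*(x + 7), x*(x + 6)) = x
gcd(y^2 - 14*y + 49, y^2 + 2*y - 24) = 1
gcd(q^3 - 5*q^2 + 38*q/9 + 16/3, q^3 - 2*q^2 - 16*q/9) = q^2 - 2*q - 16/9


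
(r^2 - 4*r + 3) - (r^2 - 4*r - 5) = 8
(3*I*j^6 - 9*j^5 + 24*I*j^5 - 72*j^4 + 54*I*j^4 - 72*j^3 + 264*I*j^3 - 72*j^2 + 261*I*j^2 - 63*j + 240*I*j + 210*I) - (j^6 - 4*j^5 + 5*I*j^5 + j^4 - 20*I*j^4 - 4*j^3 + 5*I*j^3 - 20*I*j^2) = -j^6 + 3*I*j^6 - 5*j^5 + 19*I*j^5 - 73*j^4 + 74*I*j^4 - 68*j^3 + 259*I*j^3 - 72*j^2 + 281*I*j^2 - 63*j + 240*I*j + 210*I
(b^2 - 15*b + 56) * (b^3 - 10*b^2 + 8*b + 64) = b^5 - 25*b^4 + 214*b^3 - 616*b^2 - 512*b + 3584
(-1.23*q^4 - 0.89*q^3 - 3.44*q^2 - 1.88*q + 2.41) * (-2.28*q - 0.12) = 2.8044*q^5 + 2.1768*q^4 + 7.95*q^3 + 4.6992*q^2 - 5.2692*q - 0.2892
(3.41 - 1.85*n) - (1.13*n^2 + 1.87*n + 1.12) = -1.13*n^2 - 3.72*n + 2.29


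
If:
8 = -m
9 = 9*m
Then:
No Solution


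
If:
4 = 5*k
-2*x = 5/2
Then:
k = 4/5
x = -5/4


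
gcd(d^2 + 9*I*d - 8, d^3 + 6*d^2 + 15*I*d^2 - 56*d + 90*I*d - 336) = d + 8*I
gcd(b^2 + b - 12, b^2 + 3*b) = 1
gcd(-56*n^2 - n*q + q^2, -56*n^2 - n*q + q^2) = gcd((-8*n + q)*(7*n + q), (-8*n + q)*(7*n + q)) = -56*n^2 - n*q + q^2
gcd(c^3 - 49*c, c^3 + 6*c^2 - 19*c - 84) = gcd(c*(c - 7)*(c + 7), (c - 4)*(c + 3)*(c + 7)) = c + 7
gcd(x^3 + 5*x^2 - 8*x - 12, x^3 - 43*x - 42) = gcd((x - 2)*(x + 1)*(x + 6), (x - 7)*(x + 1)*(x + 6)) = x^2 + 7*x + 6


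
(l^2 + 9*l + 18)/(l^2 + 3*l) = (l + 6)/l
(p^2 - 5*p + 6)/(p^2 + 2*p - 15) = (p - 2)/(p + 5)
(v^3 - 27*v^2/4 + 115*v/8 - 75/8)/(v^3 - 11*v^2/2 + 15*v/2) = (v - 5/4)/v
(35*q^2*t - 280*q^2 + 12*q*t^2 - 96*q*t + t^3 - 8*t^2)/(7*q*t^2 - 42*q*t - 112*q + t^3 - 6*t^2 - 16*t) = (5*q + t)/(t + 2)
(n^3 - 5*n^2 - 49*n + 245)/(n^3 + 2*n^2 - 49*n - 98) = (n - 5)/(n + 2)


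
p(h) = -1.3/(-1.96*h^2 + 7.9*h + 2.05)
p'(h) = -1.3*(3.92*h - 7.9)/(-1.96*h^2 + 7.9*h + 2.05)^2 = (10.27 - 5.096*h)/(-1.96*h^2 + 7.9*h + 2.05)^2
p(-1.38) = 0.10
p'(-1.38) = 0.11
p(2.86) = -0.15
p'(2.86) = -0.06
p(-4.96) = 0.02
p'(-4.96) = 0.00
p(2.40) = -0.13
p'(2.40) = -0.02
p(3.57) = -0.25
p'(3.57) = -0.28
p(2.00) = -0.13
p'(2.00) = 0.00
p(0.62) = -0.21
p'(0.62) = 0.19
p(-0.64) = 0.34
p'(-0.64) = 0.93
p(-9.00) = 0.01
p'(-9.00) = 0.00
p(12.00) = 0.01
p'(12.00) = -0.00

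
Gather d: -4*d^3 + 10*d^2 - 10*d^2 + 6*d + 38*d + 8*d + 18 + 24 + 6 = -4*d^3 + 52*d + 48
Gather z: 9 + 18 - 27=0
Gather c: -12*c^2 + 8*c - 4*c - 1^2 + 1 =-12*c^2 + 4*c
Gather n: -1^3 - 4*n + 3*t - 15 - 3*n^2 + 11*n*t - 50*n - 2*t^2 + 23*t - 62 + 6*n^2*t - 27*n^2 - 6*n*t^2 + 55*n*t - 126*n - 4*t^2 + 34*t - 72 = n^2*(6*t - 30) + n*(-6*t^2 + 66*t - 180) - 6*t^2 + 60*t - 150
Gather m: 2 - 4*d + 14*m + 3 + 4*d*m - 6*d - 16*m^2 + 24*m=-10*d - 16*m^2 + m*(4*d + 38) + 5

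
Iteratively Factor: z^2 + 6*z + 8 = (z + 4)*(z + 2)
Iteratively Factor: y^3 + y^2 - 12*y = (y)*(y^2 + y - 12) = y*(y + 4)*(y - 3)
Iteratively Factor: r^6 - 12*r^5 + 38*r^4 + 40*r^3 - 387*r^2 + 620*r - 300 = (r - 5)*(r^5 - 7*r^4 + 3*r^3 + 55*r^2 - 112*r + 60) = (r - 5)*(r - 1)*(r^4 - 6*r^3 - 3*r^2 + 52*r - 60) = (r - 5)^2*(r - 1)*(r^3 - r^2 - 8*r + 12) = (r - 5)^2*(r - 1)*(r + 3)*(r^2 - 4*r + 4) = (r - 5)^2*(r - 2)*(r - 1)*(r + 3)*(r - 2)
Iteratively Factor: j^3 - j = (j + 1)*(j^2 - j) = j*(j + 1)*(j - 1)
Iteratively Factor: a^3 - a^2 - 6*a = (a + 2)*(a^2 - 3*a) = a*(a + 2)*(a - 3)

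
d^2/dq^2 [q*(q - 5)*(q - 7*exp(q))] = -7*q^2*exp(q) + 7*q*exp(q) + 6*q + 56*exp(q) - 10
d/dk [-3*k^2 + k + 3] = 1 - 6*k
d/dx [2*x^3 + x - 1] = 6*x^2 + 1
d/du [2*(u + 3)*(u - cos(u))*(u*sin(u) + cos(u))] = 2*u*(u + 3)*(u - cos(u))*cos(u) + 2*(u + 3)*(u*sin(u) + cos(u))*(sin(u) + 1) + 2*(u - cos(u))*(u*sin(u) + cos(u))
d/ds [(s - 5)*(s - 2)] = 2*s - 7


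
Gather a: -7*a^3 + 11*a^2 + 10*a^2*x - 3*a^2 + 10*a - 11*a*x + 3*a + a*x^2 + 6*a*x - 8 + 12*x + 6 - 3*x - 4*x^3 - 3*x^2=-7*a^3 + a^2*(10*x + 8) + a*(x^2 - 5*x + 13) - 4*x^3 - 3*x^2 + 9*x - 2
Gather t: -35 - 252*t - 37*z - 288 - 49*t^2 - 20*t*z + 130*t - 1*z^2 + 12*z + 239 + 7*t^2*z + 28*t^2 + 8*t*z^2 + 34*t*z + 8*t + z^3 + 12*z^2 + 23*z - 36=t^2*(7*z - 21) + t*(8*z^2 + 14*z - 114) + z^3 + 11*z^2 - 2*z - 120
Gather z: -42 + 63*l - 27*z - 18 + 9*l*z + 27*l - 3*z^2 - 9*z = 90*l - 3*z^2 + z*(9*l - 36) - 60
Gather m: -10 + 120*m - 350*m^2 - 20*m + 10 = -350*m^2 + 100*m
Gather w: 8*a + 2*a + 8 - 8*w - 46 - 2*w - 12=10*a - 10*w - 50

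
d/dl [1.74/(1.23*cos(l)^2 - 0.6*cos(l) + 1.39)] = (4.2804*cos(l) - 1.044)*sin(l)/(1.23*cos(l)^2 - 0.6*cos(l) + 1.39)^2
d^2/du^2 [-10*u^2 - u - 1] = -20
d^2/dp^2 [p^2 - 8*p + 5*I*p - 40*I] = 2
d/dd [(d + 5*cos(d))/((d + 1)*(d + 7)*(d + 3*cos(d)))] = -(2*d^3*sin(d) + 2*d^3 + 16*d^2*sin(d) + 18*d^2*cos(d) + 8*d^2 + 14*d*sin(d) + 30*d*cos(d)^2 + 80*d*cos(d) + 120*cos(d)^2 + 14*cos(d))/((d + 1)^2*(d + 7)^2*(d + 3*cos(d))^2)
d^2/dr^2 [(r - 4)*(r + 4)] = 2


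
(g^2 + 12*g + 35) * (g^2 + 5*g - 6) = g^4 + 17*g^3 + 89*g^2 + 103*g - 210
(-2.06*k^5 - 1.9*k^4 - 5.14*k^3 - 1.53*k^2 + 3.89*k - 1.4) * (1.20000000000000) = -2.472*k^5 - 2.28*k^4 - 6.168*k^3 - 1.836*k^2 + 4.668*k - 1.68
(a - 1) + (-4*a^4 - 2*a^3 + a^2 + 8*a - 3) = -4*a^4 - 2*a^3 + a^2 + 9*a - 4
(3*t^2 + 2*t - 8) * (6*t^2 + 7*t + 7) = 18*t^4 + 33*t^3 - 13*t^2 - 42*t - 56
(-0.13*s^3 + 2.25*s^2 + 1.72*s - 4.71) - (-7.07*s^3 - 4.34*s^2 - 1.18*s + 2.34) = 6.94*s^3 + 6.59*s^2 + 2.9*s - 7.05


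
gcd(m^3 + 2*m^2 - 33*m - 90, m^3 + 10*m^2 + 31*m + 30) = m^2 + 8*m + 15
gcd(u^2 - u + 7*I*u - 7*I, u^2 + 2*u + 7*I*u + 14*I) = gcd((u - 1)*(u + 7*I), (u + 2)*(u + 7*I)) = u + 7*I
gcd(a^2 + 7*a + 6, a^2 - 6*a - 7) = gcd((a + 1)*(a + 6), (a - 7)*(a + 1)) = a + 1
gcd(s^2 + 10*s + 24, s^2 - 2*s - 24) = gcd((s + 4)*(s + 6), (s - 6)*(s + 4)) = s + 4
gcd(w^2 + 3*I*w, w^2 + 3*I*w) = w^2 + 3*I*w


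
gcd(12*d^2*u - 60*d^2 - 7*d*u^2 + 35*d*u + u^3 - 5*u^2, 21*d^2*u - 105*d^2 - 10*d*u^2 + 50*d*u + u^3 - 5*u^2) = -3*d*u + 15*d + u^2 - 5*u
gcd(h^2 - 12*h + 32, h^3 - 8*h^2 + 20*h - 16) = h - 4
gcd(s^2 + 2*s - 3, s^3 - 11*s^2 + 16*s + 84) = 1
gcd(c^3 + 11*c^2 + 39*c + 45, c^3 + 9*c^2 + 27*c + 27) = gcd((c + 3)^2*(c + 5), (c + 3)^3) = c^2 + 6*c + 9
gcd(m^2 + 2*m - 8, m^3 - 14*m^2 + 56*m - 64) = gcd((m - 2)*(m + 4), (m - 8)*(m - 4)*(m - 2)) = m - 2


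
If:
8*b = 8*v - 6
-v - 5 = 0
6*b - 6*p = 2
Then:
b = -23/4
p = -73/12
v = -5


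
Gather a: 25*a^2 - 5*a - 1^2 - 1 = 25*a^2 - 5*a - 2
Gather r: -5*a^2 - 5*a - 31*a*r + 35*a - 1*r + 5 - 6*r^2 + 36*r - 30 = -5*a^2 + 30*a - 6*r^2 + r*(35 - 31*a) - 25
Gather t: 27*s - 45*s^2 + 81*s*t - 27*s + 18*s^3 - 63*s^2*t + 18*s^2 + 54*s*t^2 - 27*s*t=18*s^3 - 27*s^2 + 54*s*t^2 + t*(-63*s^2 + 54*s)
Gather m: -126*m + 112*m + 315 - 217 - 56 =42 - 14*m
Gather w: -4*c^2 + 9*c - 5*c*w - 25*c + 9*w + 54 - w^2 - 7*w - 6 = -4*c^2 - 16*c - w^2 + w*(2 - 5*c) + 48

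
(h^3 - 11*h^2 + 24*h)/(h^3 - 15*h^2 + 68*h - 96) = h/(h - 4)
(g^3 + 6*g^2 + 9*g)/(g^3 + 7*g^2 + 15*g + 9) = g/(g + 1)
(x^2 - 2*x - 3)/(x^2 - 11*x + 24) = (x + 1)/(x - 8)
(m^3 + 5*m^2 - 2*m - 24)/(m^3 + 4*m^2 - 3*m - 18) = (m + 4)/(m + 3)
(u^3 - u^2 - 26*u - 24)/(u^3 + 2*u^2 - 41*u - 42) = (u + 4)/(u + 7)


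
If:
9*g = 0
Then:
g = 0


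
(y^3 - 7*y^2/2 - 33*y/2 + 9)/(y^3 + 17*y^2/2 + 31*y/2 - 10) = (y^2 - 3*y - 18)/(y^2 + 9*y + 20)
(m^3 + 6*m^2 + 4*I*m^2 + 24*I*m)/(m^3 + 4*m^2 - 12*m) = (m + 4*I)/(m - 2)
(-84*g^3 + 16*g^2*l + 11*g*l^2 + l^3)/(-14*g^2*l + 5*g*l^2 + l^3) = (6*g + l)/l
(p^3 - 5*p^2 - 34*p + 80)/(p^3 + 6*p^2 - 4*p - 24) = (p^2 - 3*p - 40)/(p^2 + 8*p + 12)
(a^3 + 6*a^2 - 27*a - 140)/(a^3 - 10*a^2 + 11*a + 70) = (a^2 + 11*a + 28)/(a^2 - 5*a - 14)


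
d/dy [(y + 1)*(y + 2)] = 2*y + 3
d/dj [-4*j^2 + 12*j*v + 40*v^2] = -8*j + 12*v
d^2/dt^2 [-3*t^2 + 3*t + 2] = -6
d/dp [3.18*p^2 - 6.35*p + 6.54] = 6.36*p - 6.35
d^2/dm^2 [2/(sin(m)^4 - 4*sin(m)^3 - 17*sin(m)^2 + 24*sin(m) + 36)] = 4*(-8*sin(m)^7 + 54*sin(m)^6 - 14*sin(m)^5 - 408*sin(m)^4 + 157*sin(m)^3 + 399*sin(m)^2 - 1548*sin(m) + 1188)/((sin(m) - 6)^3*(sin(m) - 2)^3*(sin(m) + 1)^2*(sin(m) + 3)^3)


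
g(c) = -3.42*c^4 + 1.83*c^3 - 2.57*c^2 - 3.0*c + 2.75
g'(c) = -13.68*c^3 + 5.49*c^2 - 5.14*c - 3.0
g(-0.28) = 3.33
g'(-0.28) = -0.83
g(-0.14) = 3.11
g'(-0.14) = -2.14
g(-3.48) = -596.64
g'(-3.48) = 657.91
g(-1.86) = -53.27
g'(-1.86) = 113.58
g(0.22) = 1.98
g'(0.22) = -4.01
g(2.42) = -110.92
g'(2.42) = -177.17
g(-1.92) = -60.39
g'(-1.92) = 123.93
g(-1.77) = -43.71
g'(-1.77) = 99.16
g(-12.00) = -74410.69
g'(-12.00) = 24488.28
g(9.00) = -21336.97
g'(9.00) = -9577.29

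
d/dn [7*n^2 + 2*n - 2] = 14*n + 2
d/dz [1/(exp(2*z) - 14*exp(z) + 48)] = 2*(7 - exp(z))*exp(z)/(exp(2*z) - 14*exp(z) + 48)^2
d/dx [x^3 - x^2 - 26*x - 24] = 3*x^2 - 2*x - 26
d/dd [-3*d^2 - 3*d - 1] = -6*d - 3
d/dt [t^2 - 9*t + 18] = 2*t - 9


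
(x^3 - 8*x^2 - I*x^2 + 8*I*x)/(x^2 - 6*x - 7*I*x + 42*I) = x*(x^2 - 8*x - I*x + 8*I)/(x^2 - 6*x - 7*I*x + 42*I)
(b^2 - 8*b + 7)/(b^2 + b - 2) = (b - 7)/(b + 2)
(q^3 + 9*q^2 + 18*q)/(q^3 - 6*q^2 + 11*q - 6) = q*(q^2 + 9*q + 18)/(q^3 - 6*q^2 + 11*q - 6)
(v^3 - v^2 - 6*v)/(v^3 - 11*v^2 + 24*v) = (v + 2)/(v - 8)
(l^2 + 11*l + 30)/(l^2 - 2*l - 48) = (l + 5)/(l - 8)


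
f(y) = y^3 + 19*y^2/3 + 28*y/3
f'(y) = 3*y^2 + 38*y/3 + 28/3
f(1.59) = 34.87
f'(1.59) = 37.06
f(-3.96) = 0.26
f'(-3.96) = 6.22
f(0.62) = 8.46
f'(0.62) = 18.34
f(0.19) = 2.01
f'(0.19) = 11.85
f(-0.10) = -0.87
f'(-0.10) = 8.10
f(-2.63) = 1.07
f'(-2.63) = -3.23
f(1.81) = 43.57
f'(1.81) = 42.09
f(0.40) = 4.81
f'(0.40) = 14.88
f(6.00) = 500.00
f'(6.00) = 193.33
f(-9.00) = -300.00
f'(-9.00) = 138.33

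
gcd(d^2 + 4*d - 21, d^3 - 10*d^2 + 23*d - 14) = 1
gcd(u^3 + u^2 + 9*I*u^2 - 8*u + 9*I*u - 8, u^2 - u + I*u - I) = u + I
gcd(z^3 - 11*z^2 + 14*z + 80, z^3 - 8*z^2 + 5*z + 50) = z^2 - 3*z - 10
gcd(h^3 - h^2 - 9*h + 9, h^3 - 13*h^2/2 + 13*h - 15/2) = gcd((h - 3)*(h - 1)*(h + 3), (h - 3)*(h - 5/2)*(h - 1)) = h^2 - 4*h + 3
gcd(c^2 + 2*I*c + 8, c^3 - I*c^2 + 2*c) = c - 2*I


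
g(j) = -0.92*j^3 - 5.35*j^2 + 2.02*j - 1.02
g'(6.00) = -161.54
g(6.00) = -380.22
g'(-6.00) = -33.14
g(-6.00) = -7.02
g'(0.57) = -4.98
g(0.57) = -1.78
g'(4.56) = -104.16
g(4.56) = -190.29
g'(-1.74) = 12.28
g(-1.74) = -15.89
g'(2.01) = -30.64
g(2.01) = -26.05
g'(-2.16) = 12.25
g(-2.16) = -21.07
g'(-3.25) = 7.64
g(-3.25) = -32.51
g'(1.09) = -12.92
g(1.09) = -6.37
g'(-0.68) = 8.02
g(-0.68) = -4.58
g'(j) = -2.76*j^2 - 10.7*j + 2.02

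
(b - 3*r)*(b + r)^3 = b^4 - 6*b^2*r^2 - 8*b*r^3 - 3*r^4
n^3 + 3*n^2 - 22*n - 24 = (n - 4)*(n + 1)*(n + 6)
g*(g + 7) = g^2 + 7*g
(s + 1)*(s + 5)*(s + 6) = s^3 + 12*s^2 + 41*s + 30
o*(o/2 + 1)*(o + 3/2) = o^3/2 + 7*o^2/4 + 3*o/2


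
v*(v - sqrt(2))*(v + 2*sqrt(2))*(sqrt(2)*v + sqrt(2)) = sqrt(2)*v^4 + sqrt(2)*v^3 + 2*v^3 - 4*sqrt(2)*v^2 + 2*v^2 - 4*sqrt(2)*v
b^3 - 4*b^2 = b^2*(b - 4)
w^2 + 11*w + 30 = (w + 5)*(w + 6)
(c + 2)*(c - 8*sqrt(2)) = c^2 - 8*sqrt(2)*c + 2*c - 16*sqrt(2)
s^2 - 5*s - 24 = (s - 8)*(s + 3)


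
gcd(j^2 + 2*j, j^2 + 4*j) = j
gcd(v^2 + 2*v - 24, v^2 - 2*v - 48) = v + 6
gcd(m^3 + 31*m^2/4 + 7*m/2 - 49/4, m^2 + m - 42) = m + 7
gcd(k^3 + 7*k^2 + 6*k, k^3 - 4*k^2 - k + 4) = k + 1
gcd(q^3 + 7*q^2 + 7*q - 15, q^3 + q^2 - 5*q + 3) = q^2 + 2*q - 3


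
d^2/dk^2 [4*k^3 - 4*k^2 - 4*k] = 24*k - 8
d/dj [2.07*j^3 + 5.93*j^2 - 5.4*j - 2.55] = 6.21*j^2 + 11.86*j - 5.4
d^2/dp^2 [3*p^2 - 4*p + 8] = 6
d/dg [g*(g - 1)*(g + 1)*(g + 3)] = 4*g^3 + 9*g^2 - 2*g - 3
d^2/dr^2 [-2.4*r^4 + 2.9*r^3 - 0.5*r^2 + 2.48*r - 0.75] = -28.8*r^2 + 17.4*r - 1.0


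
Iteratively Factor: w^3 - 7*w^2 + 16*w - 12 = (w - 2)*(w^2 - 5*w + 6) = (w - 2)^2*(w - 3)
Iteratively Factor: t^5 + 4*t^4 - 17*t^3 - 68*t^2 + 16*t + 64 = (t + 1)*(t^4 + 3*t^3 - 20*t^2 - 48*t + 64) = (t - 1)*(t + 1)*(t^3 + 4*t^2 - 16*t - 64) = (t - 1)*(t + 1)*(t + 4)*(t^2 - 16) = (t - 4)*(t - 1)*(t + 1)*(t + 4)*(t + 4)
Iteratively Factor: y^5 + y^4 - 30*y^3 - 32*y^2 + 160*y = (y + 4)*(y^4 - 3*y^3 - 18*y^2 + 40*y) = y*(y + 4)*(y^3 - 3*y^2 - 18*y + 40) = y*(y + 4)^2*(y^2 - 7*y + 10) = y*(y - 5)*(y + 4)^2*(y - 2)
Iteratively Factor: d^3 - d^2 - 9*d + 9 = (d - 1)*(d^2 - 9) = (d - 3)*(d - 1)*(d + 3)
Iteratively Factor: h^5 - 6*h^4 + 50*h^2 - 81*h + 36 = (h + 3)*(h^4 - 9*h^3 + 27*h^2 - 31*h + 12) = (h - 4)*(h + 3)*(h^3 - 5*h^2 + 7*h - 3) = (h - 4)*(h - 1)*(h + 3)*(h^2 - 4*h + 3) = (h - 4)*(h - 1)^2*(h + 3)*(h - 3)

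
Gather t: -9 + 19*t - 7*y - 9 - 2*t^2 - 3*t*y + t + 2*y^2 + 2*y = -2*t^2 + t*(20 - 3*y) + 2*y^2 - 5*y - 18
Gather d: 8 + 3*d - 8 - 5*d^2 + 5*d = -5*d^2 + 8*d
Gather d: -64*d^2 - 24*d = -64*d^2 - 24*d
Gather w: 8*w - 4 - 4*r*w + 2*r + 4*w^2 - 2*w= 2*r + 4*w^2 + w*(6 - 4*r) - 4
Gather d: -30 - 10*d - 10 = -10*d - 40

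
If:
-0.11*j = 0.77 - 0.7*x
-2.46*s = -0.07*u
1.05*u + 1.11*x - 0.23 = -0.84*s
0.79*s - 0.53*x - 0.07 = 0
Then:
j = -7.75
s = 0.01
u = 0.34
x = -0.12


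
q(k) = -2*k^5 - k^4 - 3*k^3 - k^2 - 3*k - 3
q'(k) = -10*k^4 - 4*k^3 - 9*k^2 - 2*k - 3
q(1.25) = -22.72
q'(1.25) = -51.79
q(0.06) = -3.18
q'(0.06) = -3.15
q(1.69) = -61.14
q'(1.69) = -132.97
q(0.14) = -3.45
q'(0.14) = -3.47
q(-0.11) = -2.68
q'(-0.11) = -2.89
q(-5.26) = 7709.23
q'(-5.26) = -7314.32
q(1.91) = -97.43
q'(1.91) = -200.61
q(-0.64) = -0.66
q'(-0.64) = -6.04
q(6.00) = -17553.00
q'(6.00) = -14163.00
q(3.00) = -669.00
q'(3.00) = -1008.00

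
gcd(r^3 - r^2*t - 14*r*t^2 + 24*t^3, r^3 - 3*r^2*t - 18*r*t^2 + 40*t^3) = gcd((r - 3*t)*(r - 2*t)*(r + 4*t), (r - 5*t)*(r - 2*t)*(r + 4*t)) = r^2 + 2*r*t - 8*t^2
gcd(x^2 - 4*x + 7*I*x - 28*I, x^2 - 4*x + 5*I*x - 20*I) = x - 4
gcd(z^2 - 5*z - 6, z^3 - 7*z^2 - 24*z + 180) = z - 6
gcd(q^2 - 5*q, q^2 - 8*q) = q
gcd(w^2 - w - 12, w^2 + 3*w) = w + 3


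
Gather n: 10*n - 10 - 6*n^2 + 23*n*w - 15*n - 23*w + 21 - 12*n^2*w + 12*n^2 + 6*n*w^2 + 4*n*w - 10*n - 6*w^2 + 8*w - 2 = n^2*(6 - 12*w) + n*(6*w^2 + 27*w - 15) - 6*w^2 - 15*w + 9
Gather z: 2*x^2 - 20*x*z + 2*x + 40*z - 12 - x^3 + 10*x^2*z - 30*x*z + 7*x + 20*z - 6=-x^3 + 2*x^2 + 9*x + z*(10*x^2 - 50*x + 60) - 18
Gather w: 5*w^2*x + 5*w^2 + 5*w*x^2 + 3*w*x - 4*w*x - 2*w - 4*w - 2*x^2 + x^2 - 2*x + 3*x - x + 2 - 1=w^2*(5*x + 5) + w*(5*x^2 - x - 6) - x^2 + 1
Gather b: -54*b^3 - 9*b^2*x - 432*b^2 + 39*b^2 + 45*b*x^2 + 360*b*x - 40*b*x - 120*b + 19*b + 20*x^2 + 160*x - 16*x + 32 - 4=-54*b^3 + b^2*(-9*x - 393) + b*(45*x^2 + 320*x - 101) + 20*x^2 + 144*x + 28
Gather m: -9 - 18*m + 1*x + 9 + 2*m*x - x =m*(2*x - 18)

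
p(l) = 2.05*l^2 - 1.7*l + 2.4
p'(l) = 4.1*l - 1.7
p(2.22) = 8.73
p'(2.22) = 7.40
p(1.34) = 3.80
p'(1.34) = 3.79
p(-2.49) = 19.34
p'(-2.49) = -11.91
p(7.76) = 112.65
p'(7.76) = 30.12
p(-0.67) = 4.46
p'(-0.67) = -4.45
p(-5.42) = 71.84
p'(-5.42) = -23.92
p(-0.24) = 2.93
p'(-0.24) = -2.68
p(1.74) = 5.65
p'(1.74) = 5.43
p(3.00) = 15.75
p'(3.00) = 10.60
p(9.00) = 153.15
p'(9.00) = 35.20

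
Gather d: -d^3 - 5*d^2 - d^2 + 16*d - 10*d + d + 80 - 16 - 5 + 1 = -d^3 - 6*d^2 + 7*d + 60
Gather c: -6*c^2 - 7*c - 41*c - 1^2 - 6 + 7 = -6*c^2 - 48*c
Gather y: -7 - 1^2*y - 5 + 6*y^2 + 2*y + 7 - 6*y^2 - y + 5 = 0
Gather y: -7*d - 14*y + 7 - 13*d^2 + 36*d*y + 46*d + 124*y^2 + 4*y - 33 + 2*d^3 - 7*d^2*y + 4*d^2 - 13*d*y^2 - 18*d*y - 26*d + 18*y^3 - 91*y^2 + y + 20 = 2*d^3 - 9*d^2 + 13*d + 18*y^3 + y^2*(33 - 13*d) + y*(-7*d^2 + 18*d - 9) - 6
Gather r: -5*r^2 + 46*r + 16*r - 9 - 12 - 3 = -5*r^2 + 62*r - 24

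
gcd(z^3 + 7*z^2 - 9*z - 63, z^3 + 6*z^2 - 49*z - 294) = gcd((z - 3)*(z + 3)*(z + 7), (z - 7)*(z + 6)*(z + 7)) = z + 7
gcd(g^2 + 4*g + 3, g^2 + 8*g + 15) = g + 3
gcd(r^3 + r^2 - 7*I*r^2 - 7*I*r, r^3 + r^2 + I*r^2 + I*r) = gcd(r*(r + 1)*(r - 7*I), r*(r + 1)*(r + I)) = r^2 + r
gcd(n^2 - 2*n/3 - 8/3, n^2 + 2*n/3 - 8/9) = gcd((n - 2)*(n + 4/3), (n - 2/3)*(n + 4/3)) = n + 4/3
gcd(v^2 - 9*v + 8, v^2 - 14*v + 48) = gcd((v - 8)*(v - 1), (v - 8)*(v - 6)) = v - 8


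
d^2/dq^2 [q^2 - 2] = 2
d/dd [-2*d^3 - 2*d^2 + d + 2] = -6*d^2 - 4*d + 1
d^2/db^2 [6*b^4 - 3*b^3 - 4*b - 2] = 18*b*(4*b - 1)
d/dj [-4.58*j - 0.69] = -4.58000000000000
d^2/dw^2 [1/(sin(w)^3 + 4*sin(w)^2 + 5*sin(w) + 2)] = (-9*sin(w)^3 - 17*sin(w)^2 + 16*sin(w) + 34)/((sin(w) + 1)^3*(sin(w) + 2)^3)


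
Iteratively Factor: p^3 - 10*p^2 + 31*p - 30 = (p - 2)*(p^2 - 8*p + 15) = (p - 5)*(p - 2)*(p - 3)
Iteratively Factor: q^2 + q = (q)*(q + 1)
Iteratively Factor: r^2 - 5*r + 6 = (r - 2)*(r - 3)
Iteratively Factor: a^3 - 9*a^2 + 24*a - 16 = (a - 1)*(a^2 - 8*a + 16) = (a - 4)*(a - 1)*(a - 4)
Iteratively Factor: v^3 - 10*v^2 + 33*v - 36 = (v - 3)*(v^2 - 7*v + 12) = (v - 3)^2*(v - 4)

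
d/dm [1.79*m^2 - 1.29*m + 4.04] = 3.58*m - 1.29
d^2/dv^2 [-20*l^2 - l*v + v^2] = 2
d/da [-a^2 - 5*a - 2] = -2*a - 5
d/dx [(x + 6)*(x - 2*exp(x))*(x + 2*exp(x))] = 3*x^2 - 8*x*exp(2*x) + 12*x - 52*exp(2*x)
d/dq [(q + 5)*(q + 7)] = 2*q + 12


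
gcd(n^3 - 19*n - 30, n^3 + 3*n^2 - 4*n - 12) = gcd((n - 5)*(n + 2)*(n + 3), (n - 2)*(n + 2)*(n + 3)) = n^2 + 5*n + 6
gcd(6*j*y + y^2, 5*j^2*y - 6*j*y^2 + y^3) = y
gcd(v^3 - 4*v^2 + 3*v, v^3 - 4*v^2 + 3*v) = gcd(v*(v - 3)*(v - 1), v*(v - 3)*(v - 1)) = v^3 - 4*v^2 + 3*v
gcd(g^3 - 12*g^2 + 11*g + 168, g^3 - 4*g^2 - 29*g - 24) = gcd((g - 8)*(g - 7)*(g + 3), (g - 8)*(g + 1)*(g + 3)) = g^2 - 5*g - 24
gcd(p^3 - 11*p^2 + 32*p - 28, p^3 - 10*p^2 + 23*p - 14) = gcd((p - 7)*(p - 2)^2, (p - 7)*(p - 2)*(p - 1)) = p^2 - 9*p + 14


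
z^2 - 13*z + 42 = (z - 7)*(z - 6)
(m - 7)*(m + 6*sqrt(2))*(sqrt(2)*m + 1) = sqrt(2)*m^3 - 7*sqrt(2)*m^2 + 13*m^2 - 91*m + 6*sqrt(2)*m - 42*sqrt(2)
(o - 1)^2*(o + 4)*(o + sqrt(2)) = o^4 + sqrt(2)*o^3 + 2*o^3 - 7*o^2 + 2*sqrt(2)*o^2 - 7*sqrt(2)*o + 4*o + 4*sqrt(2)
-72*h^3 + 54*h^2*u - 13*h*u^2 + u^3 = (-6*h + u)*(-4*h + u)*(-3*h + u)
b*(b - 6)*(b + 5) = b^3 - b^2 - 30*b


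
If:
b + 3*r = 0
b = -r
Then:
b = 0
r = 0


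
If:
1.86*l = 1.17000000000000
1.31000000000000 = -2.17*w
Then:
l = 0.63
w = -0.60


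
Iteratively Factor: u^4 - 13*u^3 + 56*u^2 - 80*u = (u - 4)*(u^3 - 9*u^2 + 20*u) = u*(u - 4)*(u^2 - 9*u + 20) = u*(u - 4)^2*(u - 5)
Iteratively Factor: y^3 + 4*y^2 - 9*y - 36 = (y - 3)*(y^2 + 7*y + 12) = (y - 3)*(y + 4)*(y + 3)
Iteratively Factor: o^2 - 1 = (o + 1)*(o - 1)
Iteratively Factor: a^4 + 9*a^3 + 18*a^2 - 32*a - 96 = (a + 3)*(a^3 + 6*a^2 - 32) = (a + 3)*(a + 4)*(a^2 + 2*a - 8) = (a + 3)*(a + 4)^2*(a - 2)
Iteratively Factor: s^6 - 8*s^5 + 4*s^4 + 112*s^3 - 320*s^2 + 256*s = (s)*(s^5 - 8*s^4 + 4*s^3 + 112*s^2 - 320*s + 256) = s*(s - 2)*(s^4 - 6*s^3 - 8*s^2 + 96*s - 128) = s*(s - 2)*(s + 4)*(s^3 - 10*s^2 + 32*s - 32) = s*(s - 4)*(s - 2)*(s + 4)*(s^2 - 6*s + 8) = s*(s - 4)*(s - 2)^2*(s + 4)*(s - 4)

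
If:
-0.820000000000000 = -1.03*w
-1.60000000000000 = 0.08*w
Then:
No Solution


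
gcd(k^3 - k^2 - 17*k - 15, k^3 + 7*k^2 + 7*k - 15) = k + 3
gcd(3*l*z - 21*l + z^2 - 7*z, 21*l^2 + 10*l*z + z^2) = 3*l + z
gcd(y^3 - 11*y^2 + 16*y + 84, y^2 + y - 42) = y - 6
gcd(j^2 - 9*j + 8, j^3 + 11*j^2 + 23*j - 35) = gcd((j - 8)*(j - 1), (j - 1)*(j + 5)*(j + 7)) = j - 1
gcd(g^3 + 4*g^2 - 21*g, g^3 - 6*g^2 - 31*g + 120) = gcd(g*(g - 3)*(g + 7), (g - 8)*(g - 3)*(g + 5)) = g - 3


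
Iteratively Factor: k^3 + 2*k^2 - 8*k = (k)*(k^2 + 2*k - 8) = k*(k - 2)*(k + 4)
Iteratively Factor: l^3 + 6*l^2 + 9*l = (l)*(l^2 + 6*l + 9) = l*(l + 3)*(l + 3)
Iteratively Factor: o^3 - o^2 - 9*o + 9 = (o - 1)*(o^2 - 9) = (o - 3)*(o - 1)*(o + 3)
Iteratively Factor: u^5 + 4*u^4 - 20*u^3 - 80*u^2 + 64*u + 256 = (u + 4)*(u^4 - 20*u^2 + 64) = (u - 2)*(u + 4)*(u^3 + 2*u^2 - 16*u - 32) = (u - 2)*(u + 4)^2*(u^2 - 2*u - 8) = (u - 4)*(u - 2)*(u + 4)^2*(u + 2)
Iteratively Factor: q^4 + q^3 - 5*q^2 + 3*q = (q - 1)*(q^3 + 2*q^2 - 3*q) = (q - 1)*(q + 3)*(q^2 - q) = (q - 1)^2*(q + 3)*(q)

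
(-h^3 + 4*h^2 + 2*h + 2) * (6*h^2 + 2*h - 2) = -6*h^5 + 22*h^4 + 22*h^3 + 8*h^2 - 4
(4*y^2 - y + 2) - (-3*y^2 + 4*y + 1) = 7*y^2 - 5*y + 1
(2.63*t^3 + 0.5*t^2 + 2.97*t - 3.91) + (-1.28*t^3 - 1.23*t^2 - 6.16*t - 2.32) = 1.35*t^3 - 0.73*t^2 - 3.19*t - 6.23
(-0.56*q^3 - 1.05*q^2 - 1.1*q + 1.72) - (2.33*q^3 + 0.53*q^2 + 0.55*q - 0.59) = -2.89*q^3 - 1.58*q^2 - 1.65*q + 2.31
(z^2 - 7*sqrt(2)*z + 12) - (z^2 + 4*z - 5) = -7*sqrt(2)*z - 4*z + 17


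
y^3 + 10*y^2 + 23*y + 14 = (y + 1)*(y + 2)*(y + 7)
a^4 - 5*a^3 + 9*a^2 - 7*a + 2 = (a - 2)*(a - 1)^3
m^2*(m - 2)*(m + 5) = m^4 + 3*m^3 - 10*m^2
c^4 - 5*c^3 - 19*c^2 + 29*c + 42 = (c - 7)*(c - 2)*(c + 1)*(c + 3)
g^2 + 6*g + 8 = (g + 2)*(g + 4)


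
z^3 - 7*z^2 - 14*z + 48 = (z - 8)*(z - 2)*(z + 3)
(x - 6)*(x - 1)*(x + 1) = x^3 - 6*x^2 - x + 6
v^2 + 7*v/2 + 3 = (v + 3/2)*(v + 2)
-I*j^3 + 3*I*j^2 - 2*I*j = j*(j - 2)*(-I*j + I)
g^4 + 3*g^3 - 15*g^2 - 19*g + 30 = (g - 3)*(g - 1)*(g + 2)*(g + 5)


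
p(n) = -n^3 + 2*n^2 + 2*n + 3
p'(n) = -3*n^2 + 4*n + 2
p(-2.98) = 41.26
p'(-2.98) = -36.56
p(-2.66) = 30.65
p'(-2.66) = -29.87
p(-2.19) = 18.72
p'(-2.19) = -21.15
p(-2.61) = 29.18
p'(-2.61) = -28.88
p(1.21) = 6.58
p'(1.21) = 2.45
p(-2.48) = 25.59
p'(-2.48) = -26.37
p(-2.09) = 16.69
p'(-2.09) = -19.46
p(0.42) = 4.12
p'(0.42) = 3.15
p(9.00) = -546.00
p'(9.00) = -205.00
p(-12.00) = 1995.00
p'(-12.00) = -478.00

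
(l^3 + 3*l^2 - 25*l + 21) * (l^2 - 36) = l^5 + 3*l^4 - 61*l^3 - 87*l^2 + 900*l - 756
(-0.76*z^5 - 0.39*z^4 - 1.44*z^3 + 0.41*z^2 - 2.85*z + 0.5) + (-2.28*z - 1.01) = -0.76*z^5 - 0.39*z^4 - 1.44*z^3 + 0.41*z^2 - 5.13*z - 0.51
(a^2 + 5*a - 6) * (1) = a^2 + 5*a - 6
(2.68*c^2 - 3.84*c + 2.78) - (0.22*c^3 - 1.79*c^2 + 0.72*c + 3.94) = -0.22*c^3 + 4.47*c^2 - 4.56*c - 1.16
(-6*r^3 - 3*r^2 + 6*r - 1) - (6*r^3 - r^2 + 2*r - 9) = -12*r^3 - 2*r^2 + 4*r + 8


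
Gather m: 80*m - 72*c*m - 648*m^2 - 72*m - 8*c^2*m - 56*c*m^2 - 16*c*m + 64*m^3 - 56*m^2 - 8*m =64*m^3 + m^2*(-56*c - 704) + m*(-8*c^2 - 88*c)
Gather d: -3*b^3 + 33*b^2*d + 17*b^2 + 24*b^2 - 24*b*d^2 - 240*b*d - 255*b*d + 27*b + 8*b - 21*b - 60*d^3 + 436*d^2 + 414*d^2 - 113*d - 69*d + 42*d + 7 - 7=-3*b^3 + 41*b^2 + 14*b - 60*d^3 + d^2*(850 - 24*b) + d*(33*b^2 - 495*b - 140)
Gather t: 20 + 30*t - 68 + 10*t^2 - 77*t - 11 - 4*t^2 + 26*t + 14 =6*t^2 - 21*t - 45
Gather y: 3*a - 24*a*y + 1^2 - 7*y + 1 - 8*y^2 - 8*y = 3*a - 8*y^2 + y*(-24*a - 15) + 2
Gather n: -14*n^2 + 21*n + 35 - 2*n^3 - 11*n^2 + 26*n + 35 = -2*n^3 - 25*n^2 + 47*n + 70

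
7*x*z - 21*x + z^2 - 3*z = (7*x + z)*(z - 3)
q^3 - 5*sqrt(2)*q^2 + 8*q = q*(q - 4*sqrt(2))*(q - sqrt(2))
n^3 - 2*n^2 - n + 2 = (n - 2)*(n - 1)*(n + 1)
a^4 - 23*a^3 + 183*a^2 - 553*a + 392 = (a - 8)*(a - 7)^2*(a - 1)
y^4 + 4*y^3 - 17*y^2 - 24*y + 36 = (y - 3)*(y - 1)*(y + 2)*(y + 6)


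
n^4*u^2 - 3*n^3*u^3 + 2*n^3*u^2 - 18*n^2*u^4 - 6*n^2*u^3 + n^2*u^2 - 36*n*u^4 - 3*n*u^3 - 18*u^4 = (n - 6*u)*(n + 3*u)*(n*u + u)^2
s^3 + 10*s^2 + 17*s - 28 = (s - 1)*(s + 4)*(s + 7)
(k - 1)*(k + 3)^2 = k^3 + 5*k^2 + 3*k - 9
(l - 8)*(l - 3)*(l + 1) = l^3 - 10*l^2 + 13*l + 24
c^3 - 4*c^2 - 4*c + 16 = (c - 4)*(c - 2)*(c + 2)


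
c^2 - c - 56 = (c - 8)*(c + 7)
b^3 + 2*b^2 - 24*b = b*(b - 4)*(b + 6)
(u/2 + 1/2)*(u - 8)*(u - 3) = u^3/2 - 5*u^2 + 13*u/2 + 12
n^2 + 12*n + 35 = (n + 5)*(n + 7)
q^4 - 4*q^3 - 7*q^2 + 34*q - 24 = (q - 4)*(q - 2)*(q - 1)*(q + 3)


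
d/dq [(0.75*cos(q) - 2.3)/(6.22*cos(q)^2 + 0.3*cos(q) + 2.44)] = (4.665*cos(q)^2 - 28.612*cos(q) - 2.52)*sin(q)/(38.6884*cos(q)^4 + 3.732*cos(q)^3 + 30.4436*cos(q)^2 + 1.464*cos(q) + 5.9536)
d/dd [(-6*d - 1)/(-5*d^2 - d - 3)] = (30*d^2 + 6*d - (6*d + 1)*(10*d + 1) + 18)/(5*d^2 + d + 3)^2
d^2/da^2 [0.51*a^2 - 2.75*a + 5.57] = 1.02000000000000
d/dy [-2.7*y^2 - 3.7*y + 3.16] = -5.4*y - 3.7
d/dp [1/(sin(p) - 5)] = -cos(p)/(sin(p) - 5)^2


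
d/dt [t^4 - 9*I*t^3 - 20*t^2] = t*(4*t^2 - 27*I*t - 40)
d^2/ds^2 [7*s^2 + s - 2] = 14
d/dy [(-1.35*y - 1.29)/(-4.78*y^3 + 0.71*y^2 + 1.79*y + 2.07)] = (-12.906*y^3 - 17.5401*y^2 + 1.8318*y - 0.4854)/(22.8484*y^6 - 6.7876*y^5 - 16.6083*y^4 - 17.2474*y^3 + 6.1435*y^2 + 7.4106*y + 4.2849)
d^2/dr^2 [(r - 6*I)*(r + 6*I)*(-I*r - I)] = I*(-6*r - 2)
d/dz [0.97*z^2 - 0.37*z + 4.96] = 1.94*z - 0.37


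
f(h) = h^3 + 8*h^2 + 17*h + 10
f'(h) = 3*h^2 + 16*h + 17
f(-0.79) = 1.07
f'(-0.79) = 6.23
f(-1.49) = -0.88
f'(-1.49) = -0.18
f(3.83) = 248.64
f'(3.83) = 122.29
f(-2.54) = 2.05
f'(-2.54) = -4.29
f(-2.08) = 0.25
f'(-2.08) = -3.30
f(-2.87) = 3.47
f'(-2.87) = -4.21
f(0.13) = 12.35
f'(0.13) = 19.13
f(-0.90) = 0.45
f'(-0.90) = 5.03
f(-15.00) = -1820.00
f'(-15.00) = 452.00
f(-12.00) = -770.00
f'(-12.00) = 257.00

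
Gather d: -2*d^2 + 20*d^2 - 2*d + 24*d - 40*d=18*d^2 - 18*d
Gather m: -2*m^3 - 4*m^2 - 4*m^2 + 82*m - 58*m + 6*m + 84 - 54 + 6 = -2*m^3 - 8*m^2 + 30*m + 36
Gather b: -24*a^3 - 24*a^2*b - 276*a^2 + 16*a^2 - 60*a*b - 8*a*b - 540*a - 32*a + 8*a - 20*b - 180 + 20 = -24*a^3 - 260*a^2 - 564*a + b*(-24*a^2 - 68*a - 20) - 160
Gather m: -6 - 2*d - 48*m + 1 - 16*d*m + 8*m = -2*d + m*(-16*d - 40) - 5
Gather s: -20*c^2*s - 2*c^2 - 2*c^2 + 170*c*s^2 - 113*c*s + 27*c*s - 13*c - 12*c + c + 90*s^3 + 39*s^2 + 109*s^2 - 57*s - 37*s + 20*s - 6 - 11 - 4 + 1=-4*c^2 - 24*c + 90*s^3 + s^2*(170*c + 148) + s*(-20*c^2 - 86*c - 74) - 20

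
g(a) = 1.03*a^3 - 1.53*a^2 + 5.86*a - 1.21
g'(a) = 3.09*a^2 - 3.06*a + 5.86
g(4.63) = 95.35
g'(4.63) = 57.93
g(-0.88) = -8.25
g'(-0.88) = 10.95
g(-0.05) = -1.51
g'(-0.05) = 6.02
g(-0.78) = -7.20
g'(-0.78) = 10.13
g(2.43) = 18.77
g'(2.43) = 16.67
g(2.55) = 20.86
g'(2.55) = 18.15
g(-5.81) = -288.91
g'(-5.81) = 127.94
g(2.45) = 19.11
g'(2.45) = 16.91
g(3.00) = 30.41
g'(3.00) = 24.49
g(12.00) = 1628.63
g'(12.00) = 414.10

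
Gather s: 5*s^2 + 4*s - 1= 5*s^2 + 4*s - 1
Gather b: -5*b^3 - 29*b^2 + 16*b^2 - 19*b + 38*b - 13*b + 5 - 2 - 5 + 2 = -5*b^3 - 13*b^2 + 6*b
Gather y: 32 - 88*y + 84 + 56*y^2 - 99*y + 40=56*y^2 - 187*y + 156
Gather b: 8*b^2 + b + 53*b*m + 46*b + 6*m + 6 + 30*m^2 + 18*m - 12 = 8*b^2 + b*(53*m + 47) + 30*m^2 + 24*m - 6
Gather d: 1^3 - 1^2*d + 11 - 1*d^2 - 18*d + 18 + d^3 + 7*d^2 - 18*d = d^3 + 6*d^2 - 37*d + 30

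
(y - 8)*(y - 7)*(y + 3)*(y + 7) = y^4 - 5*y^3 - 73*y^2 + 245*y + 1176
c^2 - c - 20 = (c - 5)*(c + 4)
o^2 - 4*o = o*(o - 4)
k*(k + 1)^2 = k^3 + 2*k^2 + k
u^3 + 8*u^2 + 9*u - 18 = (u - 1)*(u + 3)*(u + 6)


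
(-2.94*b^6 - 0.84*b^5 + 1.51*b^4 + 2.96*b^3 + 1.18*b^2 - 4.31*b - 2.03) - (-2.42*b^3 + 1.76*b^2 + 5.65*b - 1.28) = -2.94*b^6 - 0.84*b^5 + 1.51*b^4 + 5.38*b^3 - 0.58*b^2 - 9.96*b - 0.75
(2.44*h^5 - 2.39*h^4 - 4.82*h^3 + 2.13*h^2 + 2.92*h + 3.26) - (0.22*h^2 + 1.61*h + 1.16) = 2.44*h^5 - 2.39*h^4 - 4.82*h^3 + 1.91*h^2 + 1.31*h + 2.1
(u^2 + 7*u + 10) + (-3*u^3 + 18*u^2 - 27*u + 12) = -3*u^3 + 19*u^2 - 20*u + 22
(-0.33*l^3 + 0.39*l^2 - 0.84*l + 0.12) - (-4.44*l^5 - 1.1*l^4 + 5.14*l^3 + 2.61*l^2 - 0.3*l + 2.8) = 4.44*l^5 + 1.1*l^4 - 5.47*l^3 - 2.22*l^2 - 0.54*l - 2.68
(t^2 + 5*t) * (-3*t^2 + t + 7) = -3*t^4 - 14*t^3 + 12*t^2 + 35*t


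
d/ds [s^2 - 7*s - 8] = 2*s - 7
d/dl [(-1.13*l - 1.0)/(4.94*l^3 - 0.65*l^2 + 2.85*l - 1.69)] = (11.1644*l^3 + 14.0855*l^2 - 1.3*l + 4.7597)/(24.4036*l^6 - 6.422*l^5 + 28.5805*l^4 - 20.4022*l^3 + 10.3195*l^2 - 9.633*l + 2.8561)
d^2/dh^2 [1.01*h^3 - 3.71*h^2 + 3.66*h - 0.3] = 6.06*h - 7.42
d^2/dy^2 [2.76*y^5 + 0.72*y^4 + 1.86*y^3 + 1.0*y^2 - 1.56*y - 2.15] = 55.2*y^3 + 8.64*y^2 + 11.16*y + 2.0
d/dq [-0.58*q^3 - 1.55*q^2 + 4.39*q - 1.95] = -1.74*q^2 - 3.1*q + 4.39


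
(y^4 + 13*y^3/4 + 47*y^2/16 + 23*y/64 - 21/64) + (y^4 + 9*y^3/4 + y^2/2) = 2*y^4 + 11*y^3/2 + 55*y^2/16 + 23*y/64 - 21/64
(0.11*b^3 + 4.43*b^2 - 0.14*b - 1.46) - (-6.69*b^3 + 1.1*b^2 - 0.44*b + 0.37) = 6.8*b^3 + 3.33*b^2 + 0.3*b - 1.83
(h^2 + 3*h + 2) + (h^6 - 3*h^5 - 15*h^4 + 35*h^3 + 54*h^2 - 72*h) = h^6 - 3*h^5 - 15*h^4 + 35*h^3 + 55*h^2 - 69*h + 2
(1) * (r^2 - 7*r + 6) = r^2 - 7*r + 6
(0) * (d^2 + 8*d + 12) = 0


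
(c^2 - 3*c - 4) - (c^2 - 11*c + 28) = 8*c - 32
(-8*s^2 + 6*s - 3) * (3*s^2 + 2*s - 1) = -24*s^4 + 2*s^3 + 11*s^2 - 12*s + 3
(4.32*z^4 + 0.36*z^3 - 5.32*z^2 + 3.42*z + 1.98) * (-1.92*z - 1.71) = -8.2944*z^5 - 8.0784*z^4 + 9.5988*z^3 + 2.5308*z^2 - 9.6498*z - 3.3858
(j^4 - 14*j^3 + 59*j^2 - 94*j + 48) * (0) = 0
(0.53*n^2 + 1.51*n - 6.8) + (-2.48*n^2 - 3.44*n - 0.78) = -1.95*n^2 - 1.93*n - 7.58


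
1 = 1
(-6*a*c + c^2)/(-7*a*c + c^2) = (6*a - c)/(7*a - c)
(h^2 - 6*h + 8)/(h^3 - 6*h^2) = (h^2 - 6*h + 8)/(h^2*(h - 6))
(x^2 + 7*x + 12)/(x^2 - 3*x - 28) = (x + 3)/(x - 7)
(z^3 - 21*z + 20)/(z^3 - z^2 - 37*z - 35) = (z^2 - 5*z + 4)/(z^2 - 6*z - 7)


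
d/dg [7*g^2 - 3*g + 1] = 14*g - 3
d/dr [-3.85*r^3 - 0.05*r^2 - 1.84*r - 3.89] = -11.55*r^2 - 0.1*r - 1.84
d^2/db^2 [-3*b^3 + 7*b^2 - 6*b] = 14 - 18*b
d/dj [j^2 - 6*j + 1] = 2*j - 6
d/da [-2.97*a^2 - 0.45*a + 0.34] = -5.94*a - 0.45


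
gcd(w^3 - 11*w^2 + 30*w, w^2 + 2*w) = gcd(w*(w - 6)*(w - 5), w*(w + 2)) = w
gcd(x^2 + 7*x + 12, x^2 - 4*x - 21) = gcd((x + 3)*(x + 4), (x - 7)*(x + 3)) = x + 3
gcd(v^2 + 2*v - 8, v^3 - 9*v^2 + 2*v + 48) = 1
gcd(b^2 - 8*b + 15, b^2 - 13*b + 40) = b - 5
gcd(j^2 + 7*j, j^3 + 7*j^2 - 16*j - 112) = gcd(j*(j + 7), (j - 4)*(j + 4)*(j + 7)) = j + 7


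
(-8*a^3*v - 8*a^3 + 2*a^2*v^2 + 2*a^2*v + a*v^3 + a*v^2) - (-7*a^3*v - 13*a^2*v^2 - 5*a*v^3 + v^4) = -a^3*v - 8*a^3 + 15*a^2*v^2 + 2*a^2*v + 6*a*v^3 + a*v^2 - v^4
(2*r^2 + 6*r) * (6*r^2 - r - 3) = 12*r^4 + 34*r^3 - 12*r^2 - 18*r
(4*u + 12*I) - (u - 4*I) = 3*u + 16*I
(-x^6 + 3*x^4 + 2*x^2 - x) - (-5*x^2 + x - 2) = -x^6 + 3*x^4 + 7*x^2 - 2*x + 2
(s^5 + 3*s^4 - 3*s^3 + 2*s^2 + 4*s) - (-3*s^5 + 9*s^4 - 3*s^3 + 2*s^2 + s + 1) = 4*s^5 - 6*s^4 + 3*s - 1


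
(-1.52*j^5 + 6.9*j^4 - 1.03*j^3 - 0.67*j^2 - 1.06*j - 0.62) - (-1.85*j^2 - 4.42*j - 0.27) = -1.52*j^5 + 6.9*j^4 - 1.03*j^3 + 1.18*j^2 + 3.36*j - 0.35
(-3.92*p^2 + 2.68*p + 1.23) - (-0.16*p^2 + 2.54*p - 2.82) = -3.76*p^2 + 0.14*p + 4.05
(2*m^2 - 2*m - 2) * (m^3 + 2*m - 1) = 2*m^5 - 2*m^4 + 2*m^3 - 6*m^2 - 2*m + 2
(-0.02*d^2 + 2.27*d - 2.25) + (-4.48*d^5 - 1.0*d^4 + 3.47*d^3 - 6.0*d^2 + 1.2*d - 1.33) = -4.48*d^5 - 1.0*d^4 + 3.47*d^3 - 6.02*d^2 + 3.47*d - 3.58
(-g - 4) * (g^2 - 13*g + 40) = -g^3 + 9*g^2 + 12*g - 160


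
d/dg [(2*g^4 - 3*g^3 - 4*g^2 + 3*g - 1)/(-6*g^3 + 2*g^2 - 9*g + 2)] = (-12*g^6 + 8*g^5 - 84*g^4 + 106*g^3 - 6*g^2 - 12*g - 3)/(36*g^6 - 24*g^5 + 112*g^4 - 60*g^3 + 89*g^2 - 36*g + 4)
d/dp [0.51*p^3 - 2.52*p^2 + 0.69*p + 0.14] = 1.53*p^2 - 5.04*p + 0.69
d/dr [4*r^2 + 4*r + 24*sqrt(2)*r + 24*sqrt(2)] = 8*r + 4 + 24*sqrt(2)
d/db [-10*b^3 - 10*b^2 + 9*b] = -30*b^2 - 20*b + 9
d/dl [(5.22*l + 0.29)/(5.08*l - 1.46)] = (13.277824 - 46.199552*l)/(5.08*l - 1.46)^3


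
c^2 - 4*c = c*(c - 4)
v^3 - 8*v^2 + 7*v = v*(v - 7)*(v - 1)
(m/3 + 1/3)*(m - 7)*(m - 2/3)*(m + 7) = m^4/3 + m^3/9 - 149*m^2/9 - 49*m/9 + 98/9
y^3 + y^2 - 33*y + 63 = (y - 3)^2*(y + 7)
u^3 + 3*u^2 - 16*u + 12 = (u - 2)*(u - 1)*(u + 6)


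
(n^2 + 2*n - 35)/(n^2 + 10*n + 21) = (n - 5)/(n + 3)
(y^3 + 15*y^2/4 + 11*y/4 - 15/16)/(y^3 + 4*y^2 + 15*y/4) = (y - 1/4)/y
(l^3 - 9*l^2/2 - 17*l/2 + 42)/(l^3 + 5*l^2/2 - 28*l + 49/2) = (l^2 - l - 12)/(l^2 + 6*l - 7)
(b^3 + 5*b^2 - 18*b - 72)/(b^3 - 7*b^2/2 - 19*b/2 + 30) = 2*(b + 6)/(2*b - 5)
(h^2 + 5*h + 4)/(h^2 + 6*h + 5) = (h + 4)/(h + 5)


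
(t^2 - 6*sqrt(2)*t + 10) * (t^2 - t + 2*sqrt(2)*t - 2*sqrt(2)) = t^4 - 4*sqrt(2)*t^3 - t^3 - 14*t^2 + 4*sqrt(2)*t^2 + 14*t + 20*sqrt(2)*t - 20*sqrt(2)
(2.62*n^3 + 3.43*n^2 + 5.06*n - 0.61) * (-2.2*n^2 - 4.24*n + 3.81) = -5.764*n^5 - 18.6548*n^4 - 15.693*n^3 - 7.0441*n^2 + 21.865*n - 2.3241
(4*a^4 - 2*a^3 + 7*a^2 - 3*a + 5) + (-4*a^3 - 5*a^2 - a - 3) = 4*a^4 - 6*a^3 + 2*a^2 - 4*a + 2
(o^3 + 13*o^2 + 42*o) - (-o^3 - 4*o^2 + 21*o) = 2*o^3 + 17*o^2 + 21*o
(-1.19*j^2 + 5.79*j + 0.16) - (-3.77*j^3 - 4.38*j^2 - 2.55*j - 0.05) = 3.77*j^3 + 3.19*j^2 + 8.34*j + 0.21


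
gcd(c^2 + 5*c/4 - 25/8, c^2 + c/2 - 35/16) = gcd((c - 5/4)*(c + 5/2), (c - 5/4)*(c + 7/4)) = c - 5/4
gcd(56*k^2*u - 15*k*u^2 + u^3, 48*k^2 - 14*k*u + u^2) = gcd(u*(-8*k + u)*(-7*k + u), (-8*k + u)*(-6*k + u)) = -8*k + u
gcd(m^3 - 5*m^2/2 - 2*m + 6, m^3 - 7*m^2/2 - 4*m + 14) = m - 2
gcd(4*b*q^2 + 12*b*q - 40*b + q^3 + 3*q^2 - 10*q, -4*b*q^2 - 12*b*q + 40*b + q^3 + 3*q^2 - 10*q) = q^2 + 3*q - 10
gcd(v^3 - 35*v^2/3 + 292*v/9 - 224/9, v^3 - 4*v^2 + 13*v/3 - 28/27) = v^2 - 11*v/3 + 28/9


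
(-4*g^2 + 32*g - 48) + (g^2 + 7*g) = -3*g^2 + 39*g - 48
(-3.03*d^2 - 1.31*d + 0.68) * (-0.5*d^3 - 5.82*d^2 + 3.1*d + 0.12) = 1.515*d^5 + 18.2896*d^4 - 2.1088*d^3 - 8.3822*d^2 + 1.9508*d + 0.0816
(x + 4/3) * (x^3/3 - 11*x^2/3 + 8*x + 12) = x^4/3 - 29*x^3/9 + 28*x^2/9 + 68*x/3 + 16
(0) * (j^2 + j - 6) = 0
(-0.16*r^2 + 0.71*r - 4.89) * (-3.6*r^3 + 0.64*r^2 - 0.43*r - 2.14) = 0.576*r^5 - 2.6584*r^4 + 18.1272*r^3 - 3.0925*r^2 + 0.5833*r + 10.4646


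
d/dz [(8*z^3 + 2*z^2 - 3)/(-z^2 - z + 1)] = (-8*z^4 - 16*z^3 + 22*z^2 - 2*z - 3)/(z^4 + 2*z^3 - z^2 - 2*z + 1)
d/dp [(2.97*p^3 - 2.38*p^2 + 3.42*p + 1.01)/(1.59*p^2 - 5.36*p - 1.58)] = (4.7223*p^4 - 31.8384*p^3 - 6.7588*p^2 + 4.309*p + 0.0100000000000007)/(2.5281*p^4 - 17.0448*p^3 + 23.7052*p^2 + 16.9376*p + 2.4964)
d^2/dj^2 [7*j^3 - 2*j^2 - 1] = 42*j - 4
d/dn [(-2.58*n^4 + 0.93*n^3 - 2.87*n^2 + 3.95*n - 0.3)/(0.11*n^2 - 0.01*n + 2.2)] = (-0.5676*n^5 + 0.1797*n^4 - 22.7226*n^3 + 5.7322*n^2 - 12.562*n + 8.687)/(0.0121*n^4 - 0.0022*n^3 + 0.4841*n^2 - 0.044*n + 4.84)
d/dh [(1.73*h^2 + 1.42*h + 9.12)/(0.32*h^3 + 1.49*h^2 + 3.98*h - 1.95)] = (-0.5536*h^4 - 0.9088*h^3 - 3.9856*h^2 - 33.9246*h - 39.0666)/(0.1024*h^6 + 0.9536*h^5 + 4.7673*h^4 + 10.6124*h^3 + 10.0294*h^2 - 15.522*h + 3.8025)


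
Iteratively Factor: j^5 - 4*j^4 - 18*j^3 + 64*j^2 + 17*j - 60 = (j - 1)*(j^4 - 3*j^3 - 21*j^2 + 43*j + 60) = (j - 3)*(j - 1)*(j^3 - 21*j - 20) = (j - 5)*(j - 3)*(j - 1)*(j^2 + 5*j + 4) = (j - 5)*(j - 3)*(j - 1)*(j + 1)*(j + 4)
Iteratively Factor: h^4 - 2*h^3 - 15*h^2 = (h + 3)*(h^3 - 5*h^2) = h*(h + 3)*(h^2 - 5*h) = h^2*(h + 3)*(h - 5)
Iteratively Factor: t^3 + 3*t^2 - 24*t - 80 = (t - 5)*(t^2 + 8*t + 16) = (t - 5)*(t + 4)*(t + 4)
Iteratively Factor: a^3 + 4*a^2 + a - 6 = (a + 3)*(a^2 + a - 2) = (a - 1)*(a + 3)*(a + 2)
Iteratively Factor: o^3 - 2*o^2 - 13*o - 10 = (o - 5)*(o^2 + 3*o + 2) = (o - 5)*(o + 2)*(o + 1)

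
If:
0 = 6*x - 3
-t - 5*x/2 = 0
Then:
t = -5/4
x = 1/2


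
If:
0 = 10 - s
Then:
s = 10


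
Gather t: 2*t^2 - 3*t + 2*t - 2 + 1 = 2*t^2 - t - 1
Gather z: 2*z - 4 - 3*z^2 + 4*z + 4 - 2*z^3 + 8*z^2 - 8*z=-2*z^3 + 5*z^2 - 2*z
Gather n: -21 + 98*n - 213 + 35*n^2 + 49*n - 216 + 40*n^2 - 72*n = 75*n^2 + 75*n - 450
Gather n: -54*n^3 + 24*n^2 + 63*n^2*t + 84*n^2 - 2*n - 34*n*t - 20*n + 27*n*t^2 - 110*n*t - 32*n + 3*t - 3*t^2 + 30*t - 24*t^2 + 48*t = -54*n^3 + n^2*(63*t + 108) + n*(27*t^2 - 144*t - 54) - 27*t^2 + 81*t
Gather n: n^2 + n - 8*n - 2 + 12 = n^2 - 7*n + 10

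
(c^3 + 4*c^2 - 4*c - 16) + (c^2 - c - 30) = c^3 + 5*c^2 - 5*c - 46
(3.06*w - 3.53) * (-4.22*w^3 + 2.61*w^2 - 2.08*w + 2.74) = -12.9132*w^4 + 22.8832*w^3 - 15.5781*w^2 + 15.7268*w - 9.6722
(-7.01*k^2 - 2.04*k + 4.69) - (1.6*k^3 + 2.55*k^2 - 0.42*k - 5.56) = -1.6*k^3 - 9.56*k^2 - 1.62*k + 10.25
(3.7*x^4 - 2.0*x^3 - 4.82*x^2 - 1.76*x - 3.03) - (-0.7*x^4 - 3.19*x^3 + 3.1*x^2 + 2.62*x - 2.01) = 4.4*x^4 + 1.19*x^3 - 7.92*x^2 - 4.38*x - 1.02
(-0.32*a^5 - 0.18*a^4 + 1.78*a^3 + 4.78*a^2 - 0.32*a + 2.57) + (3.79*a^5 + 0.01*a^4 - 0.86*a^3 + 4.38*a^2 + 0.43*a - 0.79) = 3.47*a^5 - 0.17*a^4 + 0.92*a^3 + 9.16*a^2 + 0.11*a + 1.78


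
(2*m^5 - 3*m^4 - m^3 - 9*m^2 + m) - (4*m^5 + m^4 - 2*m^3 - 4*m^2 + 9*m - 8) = -2*m^5 - 4*m^4 + m^3 - 5*m^2 - 8*m + 8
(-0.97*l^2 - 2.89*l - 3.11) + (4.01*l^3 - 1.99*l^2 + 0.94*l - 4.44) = 4.01*l^3 - 2.96*l^2 - 1.95*l - 7.55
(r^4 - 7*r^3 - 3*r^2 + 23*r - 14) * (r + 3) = r^5 - 4*r^4 - 24*r^3 + 14*r^2 + 55*r - 42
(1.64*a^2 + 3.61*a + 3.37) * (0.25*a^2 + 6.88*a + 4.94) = 0.41*a^4 + 12.1857*a^3 + 33.7809*a^2 + 41.019*a + 16.6478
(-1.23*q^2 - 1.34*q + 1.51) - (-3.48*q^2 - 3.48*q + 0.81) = 2.25*q^2 + 2.14*q + 0.7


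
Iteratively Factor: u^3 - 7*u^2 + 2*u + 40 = (u + 2)*(u^2 - 9*u + 20) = (u - 5)*(u + 2)*(u - 4)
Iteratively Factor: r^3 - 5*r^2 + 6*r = (r - 2)*(r^2 - 3*r) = r*(r - 2)*(r - 3)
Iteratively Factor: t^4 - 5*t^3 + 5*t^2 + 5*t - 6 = (t - 3)*(t^3 - 2*t^2 - t + 2) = (t - 3)*(t - 2)*(t^2 - 1) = (t - 3)*(t - 2)*(t - 1)*(t + 1)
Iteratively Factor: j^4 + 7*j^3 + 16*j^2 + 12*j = (j + 3)*(j^3 + 4*j^2 + 4*j) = (j + 2)*(j + 3)*(j^2 + 2*j) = (j + 2)^2*(j + 3)*(j)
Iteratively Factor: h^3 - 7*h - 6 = (h - 3)*(h^2 + 3*h + 2) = (h - 3)*(h + 2)*(h + 1)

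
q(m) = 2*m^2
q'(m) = 4*m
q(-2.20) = 9.68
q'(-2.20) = -8.80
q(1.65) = 5.44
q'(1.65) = 6.60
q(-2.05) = 8.40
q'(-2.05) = -8.20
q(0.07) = 0.01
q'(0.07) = 0.28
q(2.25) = 10.12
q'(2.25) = 9.00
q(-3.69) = 27.23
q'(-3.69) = -14.76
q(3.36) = 22.58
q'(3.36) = 13.44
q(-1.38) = 3.81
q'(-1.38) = -5.52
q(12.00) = 288.00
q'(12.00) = 48.00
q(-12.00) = 288.00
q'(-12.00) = -48.00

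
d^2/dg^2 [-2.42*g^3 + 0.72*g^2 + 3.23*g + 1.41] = 1.44 - 14.52*g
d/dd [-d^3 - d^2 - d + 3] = -3*d^2 - 2*d - 1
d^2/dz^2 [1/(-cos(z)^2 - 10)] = 2*(2*sin(z)^4 + 19*sin(z)^2 - 11)/(cos(z)^2 + 10)^3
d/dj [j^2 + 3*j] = 2*j + 3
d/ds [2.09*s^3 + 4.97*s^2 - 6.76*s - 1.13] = 6.27*s^2 + 9.94*s - 6.76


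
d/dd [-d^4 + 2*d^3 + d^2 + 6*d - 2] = -4*d^3 + 6*d^2 + 2*d + 6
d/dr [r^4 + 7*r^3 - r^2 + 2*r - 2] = 4*r^3 + 21*r^2 - 2*r + 2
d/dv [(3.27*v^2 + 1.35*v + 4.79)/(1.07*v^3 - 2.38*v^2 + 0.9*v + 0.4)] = (-3.4989*v^4 - 2.889*v^3 - 9.2199*v^2 + 25.4164*v - 3.771)/(1.1449*v^6 - 5.0932*v^5 + 7.5904*v^4 - 3.428*v^3 - 1.094*v^2 + 0.72*v + 0.16)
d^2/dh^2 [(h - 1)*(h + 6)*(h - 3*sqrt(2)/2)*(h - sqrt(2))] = 12*h^2 - 15*sqrt(2)*h + 30*h - 25*sqrt(2) - 6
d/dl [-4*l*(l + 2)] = -8*l - 8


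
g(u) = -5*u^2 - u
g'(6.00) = -61.00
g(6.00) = -186.00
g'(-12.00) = 119.00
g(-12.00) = -708.00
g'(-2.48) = 23.80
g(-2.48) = -28.27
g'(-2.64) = 25.40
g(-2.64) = -32.21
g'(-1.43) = 13.30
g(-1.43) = -8.79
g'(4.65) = -47.50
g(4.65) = -112.76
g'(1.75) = -18.50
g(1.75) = -17.06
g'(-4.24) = 41.40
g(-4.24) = -85.65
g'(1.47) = -15.70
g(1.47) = -12.27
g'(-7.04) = 69.40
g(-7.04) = -240.77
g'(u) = -10*u - 1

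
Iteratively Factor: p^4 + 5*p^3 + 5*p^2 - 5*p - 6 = (p - 1)*(p^3 + 6*p^2 + 11*p + 6) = (p - 1)*(p + 3)*(p^2 + 3*p + 2) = (p - 1)*(p + 2)*(p + 3)*(p + 1)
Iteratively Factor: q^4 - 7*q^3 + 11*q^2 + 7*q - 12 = (q - 3)*(q^3 - 4*q^2 - q + 4) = (q - 3)*(q + 1)*(q^2 - 5*q + 4) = (q - 3)*(q - 1)*(q + 1)*(q - 4)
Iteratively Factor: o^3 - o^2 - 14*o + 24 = (o - 2)*(o^2 + o - 12) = (o - 3)*(o - 2)*(o + 4)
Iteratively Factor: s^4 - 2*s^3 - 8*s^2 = (s)*(s^3 - 2*s^2 - 8*s) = s*(s + 2)*(s^2 - 4*s) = s*(s - 4)*(s + 2)*(s)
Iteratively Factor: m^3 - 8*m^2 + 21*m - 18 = (m - 2)*(m^2 - 6*m + 9) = (m - 3)*(m - 2)*(m - 3)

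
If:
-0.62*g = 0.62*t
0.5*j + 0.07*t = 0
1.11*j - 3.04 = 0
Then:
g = 19.56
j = 2.74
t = -19.56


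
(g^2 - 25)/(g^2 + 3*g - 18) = (g^2 - 25)/(g^2 + 3*g - 18)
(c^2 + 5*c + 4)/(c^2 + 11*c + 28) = (c + 1)/(c + 7)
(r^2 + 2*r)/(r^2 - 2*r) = (r + 2)/(r - 2)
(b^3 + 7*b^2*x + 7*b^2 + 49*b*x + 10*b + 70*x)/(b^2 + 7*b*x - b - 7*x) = (b^2 + 7*b + 10)/(b - 1)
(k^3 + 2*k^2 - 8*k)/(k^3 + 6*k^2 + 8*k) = (k - 2)/(k + 2)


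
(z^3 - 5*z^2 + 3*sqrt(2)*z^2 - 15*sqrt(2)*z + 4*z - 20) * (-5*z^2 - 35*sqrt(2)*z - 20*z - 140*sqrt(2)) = -5*z^5 - 50*sqrt(2)*z^4 + 5*z^4 - 130*z^3 + 50*sqrt(2)*z^3 + 230*z^2 + 860*sqrt(2)*z^2 + 140*sqrt(2)*z + 4600*z + 2800*sqrt(2)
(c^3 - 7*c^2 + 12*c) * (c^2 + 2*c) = c^5 - 5*c^4 - 2*c^3 + 24*c^2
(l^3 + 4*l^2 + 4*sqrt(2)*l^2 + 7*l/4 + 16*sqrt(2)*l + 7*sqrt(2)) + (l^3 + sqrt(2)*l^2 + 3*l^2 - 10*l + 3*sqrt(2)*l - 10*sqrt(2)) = 2*l^3 + 7*l^2 + 5*sqrt(2)*l^2 - 33*l/4 + 19*sqrt(2)*l - 3*sqrt(2)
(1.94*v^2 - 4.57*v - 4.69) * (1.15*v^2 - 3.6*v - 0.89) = 2.231*v^4 - 12.2395*v^3 + 9.3319*v^2 + 20.9513*v + 4.1741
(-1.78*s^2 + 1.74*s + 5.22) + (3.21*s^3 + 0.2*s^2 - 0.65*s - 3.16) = 3.21*s^3 - 1.58*s^2 + 1.09*s + 2.06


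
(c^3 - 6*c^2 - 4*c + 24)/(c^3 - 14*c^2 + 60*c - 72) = (c + 2)/(c - 6)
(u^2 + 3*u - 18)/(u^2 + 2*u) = (u^2 + 3*u - 18)/(u*(u + 2))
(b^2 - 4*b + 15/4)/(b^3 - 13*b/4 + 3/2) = (2*b - 5)/(2*b^2 + 3*b - 2)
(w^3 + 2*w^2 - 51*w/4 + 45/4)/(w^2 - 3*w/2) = w + 7/2 - 15/(2*w)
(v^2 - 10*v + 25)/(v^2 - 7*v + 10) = (v - 5)/(v - 2)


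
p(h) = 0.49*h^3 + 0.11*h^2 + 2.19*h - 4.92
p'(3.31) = 19.02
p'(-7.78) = 89.46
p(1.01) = -2.09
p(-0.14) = -5.23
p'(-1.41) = 4.80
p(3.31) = 21.30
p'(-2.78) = 12.94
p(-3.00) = -23.73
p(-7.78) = -246.05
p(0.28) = -4.29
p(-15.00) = -1666.77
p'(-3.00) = 14.76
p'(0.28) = 2.37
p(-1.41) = -9.16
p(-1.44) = -9.31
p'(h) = 1.47*h^2 + 0.22*h + 2.19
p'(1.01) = 3.91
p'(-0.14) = 2.19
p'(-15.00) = 329.64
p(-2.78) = -20.69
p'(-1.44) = 4.92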